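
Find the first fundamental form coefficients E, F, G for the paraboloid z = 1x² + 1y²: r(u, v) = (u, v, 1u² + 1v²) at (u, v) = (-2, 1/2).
E = 17;  F = -4;  G = 2

Partials: r_u = (1, 0, 2*u), r_v = (0, 1, 2*v). As functions of (u, v):
  E = r_u · r_u = 4*u^2 + 1,
  F = r_u · r_v = 4*u*v,
  G = r_v · r_v = 4*v^2 + 1.
Evaluating at (u, v) = (-2, 1/2): E = 17, F = -4, G = 2.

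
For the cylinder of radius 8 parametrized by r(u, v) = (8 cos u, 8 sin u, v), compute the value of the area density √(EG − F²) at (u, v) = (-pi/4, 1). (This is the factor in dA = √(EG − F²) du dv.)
√(EG − F²)|_{(-pi/4, 1)} = 8

E = 64, F = 0, G = 1, so EG − F² = 64. Taking the positive square root: √(EG − F²) = 8. At (u, v) = (-pi/4, 1): 8.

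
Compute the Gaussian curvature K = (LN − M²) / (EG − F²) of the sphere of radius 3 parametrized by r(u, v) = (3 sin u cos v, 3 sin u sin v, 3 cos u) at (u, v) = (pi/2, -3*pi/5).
K = 1/9

Coefficients of the first fundamental form: E = 9, F = 0, G = 9*sin(u)^2.
Coefficients of the second fundamental form: L = -3*sin(u)/Abs(sin(u)), M = 0, N = -3*sin(u)^3/Abs(sin(u)).
Assemble K = (LN − M²)/(EG − F²) = 1/9. At (u, v) = (pi/2, -3*pi/5): K = 1/9.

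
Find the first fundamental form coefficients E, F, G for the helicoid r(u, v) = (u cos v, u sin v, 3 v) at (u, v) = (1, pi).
E = 1;  F = 0;  G = 10

Partials: r_u = (cos(v), sin(v), 0), r_v = (-u*sin(v), u*cos(v), 3). As functions of (u, v):
  E = r_u · r_u = 1,
  F = r_u · r_v = 0,
  G = r_v · r_v = u^2 + 9.
Evaluating at (u, v) = (1, pi): E = 1, F = 0, G = 10.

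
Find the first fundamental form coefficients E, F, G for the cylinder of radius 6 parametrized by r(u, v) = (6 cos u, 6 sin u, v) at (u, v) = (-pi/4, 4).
E = 36;  F = 0;  G = 1

Partials: r_u = (-6*sin(u), 6*cos(u), 0), r_v = (0, 0, 1). As functions of (u, v):
  E = r_u · r_u = 36,
  F = r_u · r_v = 0,
  G = r_v · r_v = 1.
Evaluating at (u, v) = (-pi/4, 4): E = 36, F = 0, G = 1.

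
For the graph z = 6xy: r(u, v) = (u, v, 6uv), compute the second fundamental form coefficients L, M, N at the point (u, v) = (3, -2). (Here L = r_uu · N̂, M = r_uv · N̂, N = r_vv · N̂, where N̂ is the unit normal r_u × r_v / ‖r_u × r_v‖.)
L = 0;  M = 6*sqrt(469)/469;  N = 0

Compute the unit normal N̂(u, v) = (-6*v/sqrt(36*u^2 + 36*v^2 + 1), -6*u/sqrt(36*u^2 + 36*v^2 + 1), 1/sqrt(36*u^2 + 36*v^2 + 1)), and the second partials r_uu, r_uv, r_vv. Take dot products:
  L(u, v) = r_uu · N̂ = 0,
  M(u, v) = r_uv · N̂ = 6/sqrt(36*u^2 + 36*v^2 + 1),
  N(u, v) = r_vv · N̂ = 0.
Evaluating at (u, v) = (3, -2):
  L = 0, M = 6*sqrt(469)/469, N = 0.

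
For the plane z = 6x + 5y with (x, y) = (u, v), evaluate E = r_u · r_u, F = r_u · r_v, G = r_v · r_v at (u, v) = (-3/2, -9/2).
E = 37;  F = 30;  G = 26

Partials: r_u = (1, 0, 6), r_v = (0, 1, 5). As functions of (u, v):
  E = r_u · r_u = 37,
  F = r_u · r_v = 30,
  G = r_v · r_v = 26.
Evaluating at (u, v) = (-3/2, -9/2): E = 37, F = 30, G = 26.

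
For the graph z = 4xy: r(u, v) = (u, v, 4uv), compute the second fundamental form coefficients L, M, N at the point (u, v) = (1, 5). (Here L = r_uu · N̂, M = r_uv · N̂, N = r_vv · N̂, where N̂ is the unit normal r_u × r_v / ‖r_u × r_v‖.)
L = 0;  M = 4*sqrt(417)/417;  N = 0

Compute the unit normal N̂(u, v) = (-4*v/sqrt(16*u^2 + 16*v^2 + 1), -4*u/sqrt(16*u^2 + 16*v^2 + 1), 1/sqrt(16*u^2 + 16*v^2 + 1)), and the second partials r_uu, r_uv, r_vv. Take dot products:
  L(u, v) = r_uu · N̂ = 0,
  M(u, v) = r_uv · N̂ = 4/sqrt(16*u^2 + 16*v^2 + 1),
  N(u, v) = r_vv · N̂ = 0.
Evaluating at (u, v) = (1, 5):
  L = 0, M = 4*sqrt(417)/417, N = 0.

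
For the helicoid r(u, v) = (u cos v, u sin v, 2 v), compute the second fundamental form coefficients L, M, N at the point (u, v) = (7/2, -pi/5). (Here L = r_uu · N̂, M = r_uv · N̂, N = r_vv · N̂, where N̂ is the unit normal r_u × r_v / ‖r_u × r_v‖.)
L = 0;  M = -4*sqrt(65)/65;  N = 0

Compute the unit normal N̂(u, v) = (2*sin(v)/sqrt(u^2 + 4), -2*cos(v)/sqrt(u^2 + 4), u/sqrt(u^2 + 4)), and the second partials r_uu, r_uv, r_vv. Take dot products:
  L(u, v) = r_uu · N̂ = 0,
  M(u, v) = r_uv · N̂ = -2/sqrt(u^2 + 4),
  N(u, v) = r_vv · N̂ = 0.
Evaluating at (u, v) = (7/2, -pi/5):
  L = 0, M = -4*sqrt(65)/65, N = 0.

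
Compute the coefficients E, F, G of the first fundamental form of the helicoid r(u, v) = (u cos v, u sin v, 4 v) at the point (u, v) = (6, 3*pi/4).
E = 1;  F = 0;  G = 52

Partials: r_u = (cos(v), sin(v), 0), r_v = (-u*sin(v), u*cos(v), 4). As functions of (u, v):
  E = r_u · r_u = 1,
  F = r_u · r_v = 0,
  G = r_v · r_v = u^2 + 16.
Evaluating at (u, v) = (6, 3*pi/4): E = 1, F = 0, G = 52.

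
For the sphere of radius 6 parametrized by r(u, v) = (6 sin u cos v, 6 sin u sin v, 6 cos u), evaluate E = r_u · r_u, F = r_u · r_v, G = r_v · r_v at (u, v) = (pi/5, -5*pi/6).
E = 36;  F = 0;  G = 45/2 - 9*sqrt(5)/2

Partials: r_u = (6*cos(u)*cos(v), 6*sin(v)*cos(u), -6*sin(u)), r_v = (-6*sin(u)*sin(v), 6*sin(u)*cos(v), 0). As functions of (u, v):
  E = r_u · r_u = 36,
  F = r_u · r_v = 0,
  G = r_v · r_v = 36*sin(u)^2.
Evaluating at (u, v) = (pi/5, -5*pi/6): E = 36, F = 0, G = 45/2 - 9*sqrt(5)/2.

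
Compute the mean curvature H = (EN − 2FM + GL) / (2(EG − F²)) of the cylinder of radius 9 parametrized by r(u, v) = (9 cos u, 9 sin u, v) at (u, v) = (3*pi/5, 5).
H = -1/18

With E = 81, F = 0, G = 1, L = -9, M = 0, N = 0, assemble
  H = (EN − 2FM + GL) / (2(EG − F²)) = -1/18.
At (u, v) = (3*pi/5, 5): H = -1/18.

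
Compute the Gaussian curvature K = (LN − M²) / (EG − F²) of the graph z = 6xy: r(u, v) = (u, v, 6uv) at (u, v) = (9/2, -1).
K = -9/146689

Coefficients of the first fundamental form: E = 36*v^2 + 1, F = 36*u*v, G = 36*u^2 + 1.
Coefficients of the second fundamental form: L = 0, M = 6/sqrt(36*u^2 + 36*v^2 + 1), N = 0.
Assemble K = (LN − M²)/(EG − F²) = -36/(1296*u^4 + 2592*u^2*v^2 + 72*u^2 + 1296*v^4 + 72*v^2 + 1). At (u, v) = (9/2, -1): K = -9/146689.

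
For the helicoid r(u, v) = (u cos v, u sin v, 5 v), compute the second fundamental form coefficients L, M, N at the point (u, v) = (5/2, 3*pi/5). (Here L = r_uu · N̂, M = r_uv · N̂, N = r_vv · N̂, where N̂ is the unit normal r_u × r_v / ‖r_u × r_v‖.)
L = 0;  M = -2*sqrt(5)/5;  N = 0

Compute the unit normal N̂(u, v) = (5*sin(v)/sqrt(u^2 + 25), -5*cos(v)/sqrt(u^2 + 25), u/sqrt(u^2 + 25)), and the second partials r_uu, r_uv, r_vv. Take dot products:
  L(u, v) = r_uu · N̂ = 0,
  M(u, v) = r_uv · N̂ = -5/sqrt(u^2 + 25),
  N(u, v) = r_vv · N̂ = 0.
Evaluating at (u, v) = (5/2, 3*pi/5):
  L = 0, M = -2*sqrt(5)/5, N = 0.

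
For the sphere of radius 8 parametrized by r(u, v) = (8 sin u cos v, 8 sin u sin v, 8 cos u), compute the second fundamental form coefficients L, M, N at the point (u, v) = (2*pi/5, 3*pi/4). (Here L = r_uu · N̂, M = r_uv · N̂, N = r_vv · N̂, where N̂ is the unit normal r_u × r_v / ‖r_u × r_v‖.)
L = -8;  M = 0;  N = -5 - sqrt(5)

Compute the unit normal N̂(u, v) = (sin(u)^2*cos(v)/Abs(sin(u)), sin(u)^2*sin(v)/Abs(sin(u)), sin(2*u)/(2*Abs(sin(u)))), and the second partials r_uu, r_uv, r_vv. Take dot products:
  L(u, v) = r_uu · N̂ = -8*sin(u)/Abs(sin(u)),
  M(u, v) = r_uv · N̂ = 0,
  N(u, v) = r_vv · N̂ = -8*sin(u)^3/Abs(sin(u)).
Evaluating at (u, v) = (2*pi/5, 3*pi/4):
  L = -8, M = 0, N = -5 - sqrt(5).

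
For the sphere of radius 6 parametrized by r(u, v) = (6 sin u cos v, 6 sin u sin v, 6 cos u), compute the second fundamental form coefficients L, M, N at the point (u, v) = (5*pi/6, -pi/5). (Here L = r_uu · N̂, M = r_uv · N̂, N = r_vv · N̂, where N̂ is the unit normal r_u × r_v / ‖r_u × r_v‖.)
L = -6;  M = 0;  N = -3/2

Compute the unit normal N̂(u, v) = (sin(u)^2*cos(v)/Abs(sin(u)), sin(u)^2*sin(v)/Abs(sin(u)), sin(2*u)/(2*Abs(sin(u)))), and the second partials r_uu, r_uv, r_vv. Take dot products:
  L(u, v) = r_uu · N̂ = -6*sin(u)/Abs(sin(u)),
  M(u, v) = r_uv · N̂ = 0,
  N(u, v) = r_vv · N̂ = -6*sin(u)^3/Abs(sin(u)).
Evaluating at (u, v) = (5*pi/6, -pi/5):
  L = -6, M = 0, N = -3/2.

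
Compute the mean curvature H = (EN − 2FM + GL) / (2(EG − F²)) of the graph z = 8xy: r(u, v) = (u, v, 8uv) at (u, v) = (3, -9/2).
H = 6912*sqrt(1873)/3508129

With E = 64*v^2 + 1, F = 64*u*v, G = 64*u^2 + 1, L = 0, M = 8/sqrt(64*u^2 + 64*v^2 + 1), N = 0, assemble
  H = (EN − 2FM + GL) / (2(EG − F²)) = -512*u*v/(64*u^2 + 64*v^2 + 1)^(3/2).
At (u, v) = (3, -9/2): H = 6912*sqrt(1873)/3508129.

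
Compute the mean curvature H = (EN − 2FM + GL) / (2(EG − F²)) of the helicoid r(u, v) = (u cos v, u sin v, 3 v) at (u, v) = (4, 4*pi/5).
H = 0

With E = 1, F = 0, G = u^2 + 9, L = 0, M = -3/sqrt(u^2 + 9), N = 0, assemble
  H = (EN − 2FM + GL) / (2(EG − F²)) = 0.
At (u, v) = (4, 4*pi/5): H = 0.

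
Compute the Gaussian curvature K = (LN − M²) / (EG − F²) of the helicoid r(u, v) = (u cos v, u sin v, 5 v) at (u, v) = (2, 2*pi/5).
K = -25/841

Coefficients of the first fundamental form: E = 1, F = 0, G = u^2 + 25.
Coefficients of the second fundamental form: L = 0, M = -5/sqrt(u^2 + 25), N = 0.
Assemble K = (LN − M²)/(EG − F²) = -25/(u^2 + 25)^2. At (u, v) = (2, 2*pi/5): K = -25/841.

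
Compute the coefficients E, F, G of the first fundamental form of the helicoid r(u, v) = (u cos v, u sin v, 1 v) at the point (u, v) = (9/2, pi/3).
E = 1;  F = 0;  G = 85/4

Partials: r_u = (cos(v), sin(v), 0), r_v = (-u*sin(v), u*cos(v), 1). As functions of (u, v):
  E = r_u · r_u = 1,
  F = r_u · r_v = 0,
  G = r_v · r_v = u^2 + 1.
Evaluating at (u, v) = (9/2, pi/3): E = 1, F = 0, G = 85/4.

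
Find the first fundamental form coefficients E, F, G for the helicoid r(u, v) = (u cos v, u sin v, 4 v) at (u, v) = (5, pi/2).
E = 1;  F = 0;  G = 41

Partials: r_u = (cos(v), sin(v), 0), r_v = (-u*sin(v), u*cos(v), 4). As functions of (u, v):
  E = r_u · r_u = 1,
  F = r_u · r_v = 0,
  G = r_v · r_v = u^2 + 16.
Evaluating at (u, v) = (5, pi/2): E = 1, F = 0, G = 41.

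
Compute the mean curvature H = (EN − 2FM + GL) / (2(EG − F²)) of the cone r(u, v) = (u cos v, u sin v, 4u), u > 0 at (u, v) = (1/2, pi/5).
H = 4*sqrt(17)/17

With E = 17, F = 0, G = u^2, L = 0, M = 0, N = 4*sqrt(17)*u^2/(17*Abs(u)), assemble
  H = (EN − 2FM + GL) / (2(EG − F²)) = 2*sqrt(17)/(17*Abs(u)).
At (u, v) = (1/2, pi/5): H = 4*sqrt(17)/17.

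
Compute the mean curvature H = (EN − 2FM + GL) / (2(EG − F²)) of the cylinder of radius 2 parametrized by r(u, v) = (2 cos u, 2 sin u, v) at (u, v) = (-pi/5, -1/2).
H = -1/4

With E = 4, F = 0, G = 1, L = -2, M = 0, N = 0, assemble
  H = (EN − 2FM + GL) / (2(EG − F²)) = -1/4.
At (u, v) = (-pi/5, -1/2): H = -1/4.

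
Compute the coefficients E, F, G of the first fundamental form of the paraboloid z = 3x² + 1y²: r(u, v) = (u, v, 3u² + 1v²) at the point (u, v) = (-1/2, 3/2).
E = 10;  F = -9;  G = 10

Partials: r_u = (1, 0, 6*u), r_v = (0, 1, 2*v). As functions of (u, v):
  E = r_u · r_u = 36*u^2 + 1,
  F = r_u · r_v = 12*u*v,
  G = r_v · r_v = 4*v^2 + 1.
Evaluating at (u, v) = (-1/2, 3/2): E = 10, F = -9, G = 10.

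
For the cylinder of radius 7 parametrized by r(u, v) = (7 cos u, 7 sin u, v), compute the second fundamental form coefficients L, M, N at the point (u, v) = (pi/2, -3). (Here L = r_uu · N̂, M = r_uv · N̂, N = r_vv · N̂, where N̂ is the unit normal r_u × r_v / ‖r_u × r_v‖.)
L = -7;  M = 0;  N = 0

Compute the unit normal N̂(u, v) = (cos(u), sin(u), 0), and the second partials r_uu, r_uv, r_vv. Take dot products:
  L(u, v) = r_uu · N̂ = -7,
  M(u, v) = r_uv · N̂ = 0,
  N(u, v) = r_vv · N̂ = 0.
Evaluating at (u, v) = (pi/2, -3):
  L = -7, M = 0, N = 0.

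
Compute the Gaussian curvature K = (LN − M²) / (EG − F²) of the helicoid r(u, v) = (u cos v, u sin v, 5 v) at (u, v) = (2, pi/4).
K = -25/841

Coefficients of the first fundamental form: E = 1, F = 0, G = u^2 + 25.
Coefficients of the second fundamental form: L = 0, M = -5/sqrt(u^2 + 25), N = 0.
Assemble K = (LN − M²)/(EG − F²) = -25/(u^2 + 25)^2. At (u, v) = (2, pi/4): K = -25/841.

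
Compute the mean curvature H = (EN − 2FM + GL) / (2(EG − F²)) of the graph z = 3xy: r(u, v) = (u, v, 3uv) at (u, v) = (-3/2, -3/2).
H = -243*sqrt(166)/13778

With E = 9*v^2 + 1, F = 9*u*v, G = 9*u^2 + 1, L = 0, M = 3/sqrt(9*u^2 + 9*v^2 + 1), N = 0, assemble
  H = (EN − 2FM + GL) / (2(EG − F²)) = -27*u*v/(9*u^2 + 9*v^2 + 1)^(3/2).
At (u, v) = (-3/2, -3/2): H = -243*sqrt(166)/13778.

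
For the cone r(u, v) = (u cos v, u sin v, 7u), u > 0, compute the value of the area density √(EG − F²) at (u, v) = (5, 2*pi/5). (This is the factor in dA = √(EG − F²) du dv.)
√(EG − F²)|_{(5, 2*pi/5)} = 25*sqrt(2)

E = 50, F = 0, G = u^2, so EG − F² = 50*u^2. Taking the positive square root: √(EG − F²) = 5*sqrt(2)*Abs(u). At (u, v) = (5, 2*pi/5): 25*sqrt(2).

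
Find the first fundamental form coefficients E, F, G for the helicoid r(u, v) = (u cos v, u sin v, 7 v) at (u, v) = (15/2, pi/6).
E = 1;  F = 0;  G = 421/4

Partials: r_u = (cos(v), sin(v), 0), r_v = (-u*sin(v), u*cos(v), 7). As functions of (u, v):
  E = r_u · r_u = 1,
  F = r_u · r_v = 0,
  G = r_v · r_v = u^2 + 49.
Evaluating at (u, v) = (15/2, pi/6): E = 1, F = 0, G = 421/4.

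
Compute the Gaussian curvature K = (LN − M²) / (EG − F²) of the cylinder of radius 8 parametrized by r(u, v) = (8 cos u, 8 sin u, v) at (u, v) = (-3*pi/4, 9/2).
K = 0

Coefficients of the first fundamental form: E = 64, F = 0, G = 1.
Coefficients of the second fundamental form: L = -8, M = 0, N = 0.
Assemble K = (LN − M²)/(EG − F²) = 0. At (u, v) = (-3*pi/4, 9/2): K = 0.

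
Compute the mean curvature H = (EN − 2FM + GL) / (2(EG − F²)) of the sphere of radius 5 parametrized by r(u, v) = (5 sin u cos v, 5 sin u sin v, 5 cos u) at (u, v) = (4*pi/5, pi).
H = -1/5

With E = 25, F = 0, G = 25*sin(u)^2, L = -5*sin(u)/Abs(sin(u)), M = 0, N = -5*sin(u)^3/Abs(sin(u)), assemble
  H = (EN − 2FM + GL) / (2(EG − F²)) = -sin(u)/(5*Abs(sin(u))).
At (u, v) = (4*pi/5, pi): H = -1/5.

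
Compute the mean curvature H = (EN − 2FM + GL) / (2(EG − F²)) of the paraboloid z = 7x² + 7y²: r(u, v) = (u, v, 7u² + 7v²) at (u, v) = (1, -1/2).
H = 1729*sqrt(246)/60516

With E = 196*u^2 + 1, F = 196*u*v, G = 196*v^2 + 1, L = 14/sqrt(196*u^2 + 196*v^2 + 1), M = 0, N = 14/sqrt(196*u^2 + 196*v^2 + 1), assemble
  H = (EN − 2FM + GL) / (2(EG − F²)) = 14*(98*u^2 + 98*v^2 + 1)/(196*u^2 + 196*v^2 + 1)^(3/2).
At (u, v) = (1, -1/2): H = 1729*sqrt(246)/60516.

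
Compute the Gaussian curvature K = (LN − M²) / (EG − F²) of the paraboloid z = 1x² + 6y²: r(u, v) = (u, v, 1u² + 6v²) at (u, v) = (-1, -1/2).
K = 24/1681

Coefficients of the first fundamental form: E = 4*u^2 + 1, F = 24*u*v, G = 144*v^2 + 1.
Coefficients of the second fundamental form: L = 2/sqrt(4*u^2 + 144*v^2 + 1), M = 0, N = 12/sqrt(4*u^2 + 144*v^2 + 1).
Assemble K = (LN − M²)/(EG − F²) = 24/(16*u^4 + 1152*u^2*v^2 + 8*u^2 + 20736*v^4 + 288*v^2 + 1). At (u, v) = (-1, -1/2): K = 24/1681.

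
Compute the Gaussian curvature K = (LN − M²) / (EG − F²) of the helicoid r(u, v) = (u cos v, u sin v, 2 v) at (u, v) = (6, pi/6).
K = -1/400

Coefficients of the first fundamental form: E = 1, F = 0, G = u^2 + 4.
Coefficients of the second fundamental form: L = 0, M = -2/sqrt(u^2 + 4), N = 0.
Assemble K = (LN − M²)/(EG − F²) = -4/(u^2 + 4)^2. At (u, v) = (6, pi/6): K = -1/400.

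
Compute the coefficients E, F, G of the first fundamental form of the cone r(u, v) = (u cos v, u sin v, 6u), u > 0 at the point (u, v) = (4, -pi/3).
E = 37;  F = 0;  G = 16

Partials: r_u = (cos(v), sin(v), 6), r_v = (-u*sin(v), u*cos(v), 0). As functions of (u, v):
  E = r_u · r_u = 37,
  F = r_u · r_v = 0,
  G = r_v · r_v = u^2.
Evaluating at (u, v) = (4, -pi/3): E = 37, F = 0, G = 16.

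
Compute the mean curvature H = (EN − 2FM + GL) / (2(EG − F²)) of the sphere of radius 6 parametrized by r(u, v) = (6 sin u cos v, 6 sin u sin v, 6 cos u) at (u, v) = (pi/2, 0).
H = -1/6

With E = 36, F = 0, G = 36*sin(u)^2, L = -6*sin(u)/Abs(sin(u)), M = 0, N = -6*sin(u)^3/Abs(sin(u)), assemble
  H = (EN − 2FM + GL) / (2(EG − F²)) = -sin(u)/(6*Abs(sin(u))).
At (u, v) = (pi/2, 0): H = -1/6.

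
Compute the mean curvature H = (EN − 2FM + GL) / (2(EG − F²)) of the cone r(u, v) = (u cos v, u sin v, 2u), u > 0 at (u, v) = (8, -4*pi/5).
H = sqrt(5)/40

With E = 5, F = 0, G = u^2, L = 0, M = 0, N = 2*sqrt(5)*u^2/(5*Abs(u)), assemble
  H = (EN − 2FM + GL) / (2(EG − F²)) = sqrt(5)/(5*Abs(u)).
At (u, v) = (8, -4*pi/5): H = sqrt(5)/40.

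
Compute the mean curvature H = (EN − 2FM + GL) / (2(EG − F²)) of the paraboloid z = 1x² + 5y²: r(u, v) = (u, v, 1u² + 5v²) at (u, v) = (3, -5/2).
H = 811*sqrt(662)/438244

With E = 4*u^2 + 1, F = 20*u*v, G = 100*v^2 + 1, L = 2/sqrt(4*u^2 + 100*v^2 + 1), M = 0, N = 10/sqrt(4*u^2 + 100*v^2 + 1), assemble
  H = (EN − 2FM + GL) / (2(EG − F²)) = 2*(10*u^2 + 50*v^2 + 3)/(4*u^2 + 100*v^2 + 1)^(3/2).
At (u, v) = (3, -5/2): H = 811*sqrt(662)/438244.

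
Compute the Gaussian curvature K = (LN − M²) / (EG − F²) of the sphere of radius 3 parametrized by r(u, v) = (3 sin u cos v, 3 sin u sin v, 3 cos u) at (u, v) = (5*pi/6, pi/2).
K = 1/9

Coefficients of the first fundamental form: E = 9, F = 0, G = 9*sin(u)^2.
Coefficients of the second fundamental form: L = -3*sin(u)/Abs(sin(u)), M = 0, N = -3*sin(u)^3/Abs(sin(u)).
Assemble K = (LN − M²)/(EG − F²) = 1/9. At (u, v) = (5*pi/6, pi/2): K = 1/9.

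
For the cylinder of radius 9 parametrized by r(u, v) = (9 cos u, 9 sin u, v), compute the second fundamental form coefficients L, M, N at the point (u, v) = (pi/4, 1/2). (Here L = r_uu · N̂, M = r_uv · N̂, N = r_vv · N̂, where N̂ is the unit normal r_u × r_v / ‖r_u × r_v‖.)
L = -9;  M = 0;  N = 0

Compute the unit normal N̂(u, v) = (cos(u), sin(u), 0), and the second partials r_uu, r_uv, r_vv. Take dot products:
  L(u, v) = r_uu · N̂ = -9,
  M(u, v) = r_uv · N̂ = 0,
  N(u, v) = r_vv · N̂ = 0.
Evaluating at (u, v) = (pi/4, 1/2):
  L = -9, M = 0, N = 0.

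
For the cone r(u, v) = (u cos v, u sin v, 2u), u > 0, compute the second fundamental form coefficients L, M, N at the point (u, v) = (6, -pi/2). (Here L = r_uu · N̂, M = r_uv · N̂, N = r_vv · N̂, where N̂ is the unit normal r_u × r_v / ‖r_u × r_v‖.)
L = 0;  M = 0;  N = 12*sqrt(5)/5

Compute the unit normal N̂(u, v) = (-2*sqrt(5)*u*cos(v)/(5*Abs(u)), -2*sqrt(5)*u*sin(v)/(5*Abs(u)), sqrt(5)*u/(5*Abs(u))), and the second partials r_uu, r_uv, r_vv. Take dot products:
  L(u, v) = r_uu · N̂ = 0,
  M(u, v) = r_uv · N̂ = 0,
  N(u, v) = r_vv · N̂ = 2*sqrt(5)*u^2/(5*Abs(u)).
Evaluating at (u, v) = (6, -pi/2):
  L = 0, M = 0, N = 12*sqrt(5)/5.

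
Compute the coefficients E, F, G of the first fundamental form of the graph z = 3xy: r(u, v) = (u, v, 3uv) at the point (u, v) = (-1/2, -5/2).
E = 229/4;  F = 45/4;  G = 13/4

Partials: r_u = (1, 0, 3*v), r_v = (0, 1, 3*u). As functions of (u, v):
  E = r_u · r_u = 9*v^2 + 1,
  F = r_u · r_v = 9*u*v,
  G = r_v · r_v = 9*u^2 + 1.
Evaluating at (u, v) = (-1/2, -5/2): E = 229/4, F = 45/4, G = 13/4.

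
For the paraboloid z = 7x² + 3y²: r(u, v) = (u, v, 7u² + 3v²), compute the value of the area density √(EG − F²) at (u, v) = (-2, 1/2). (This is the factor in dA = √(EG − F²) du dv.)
√(EG − F²)|_{(-2, 1/2)} = sqrt(794)

E = 196*u^2 + 1, F = 84*u*v, G = 36*v^2 + 1, so EG − F² = 196*u^2 + 36*v^2 + 1. Taking the positive square root: √(EG − F²) = sqrt(196*u^2 + 36*v^2 + 1). At (u, v) = (-2, 1/2): sqrt(794).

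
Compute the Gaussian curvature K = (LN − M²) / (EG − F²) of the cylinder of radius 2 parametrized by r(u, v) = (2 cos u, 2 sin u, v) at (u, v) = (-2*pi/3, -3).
K = 0

Coefficients of the first fundamental form: E = 4, F = 0, G = 1.
Coefficients of the second fundamental form: L = -2, M = 0, N = 0.
Assemble K = (LN − M²)/(EG − F²) = 0. At (u, v) = (-2*pi/3, -3): K = 0.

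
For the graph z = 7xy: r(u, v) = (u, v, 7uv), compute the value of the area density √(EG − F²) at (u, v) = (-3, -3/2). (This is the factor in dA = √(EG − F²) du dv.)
√(EG − F²)|_{(-3, -3/2)} = 47/2

E = 49*v^2 + 1, F = 49*u*v, G = 49*u^2 + 1, so EG − F² = 49*u^2 + 49*v^2 + 1. Taking the positive square root: √(EG − F²) = sqrt(49*u^2 + 49*v^2 + 1). At (u, v) = (-3, -3/2): 47/2.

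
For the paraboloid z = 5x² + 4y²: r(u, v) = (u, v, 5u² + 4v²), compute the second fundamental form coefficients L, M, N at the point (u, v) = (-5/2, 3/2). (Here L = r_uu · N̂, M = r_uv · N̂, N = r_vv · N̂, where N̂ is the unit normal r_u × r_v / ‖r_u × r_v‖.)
L = sqrt(770)/77;  M = 0;  N = 4*sqrt(770)/385

Compute the unit normal N̂(u, v) = (-10*u/sqrt(100*u^2 + 64*v^2 + 1), -8*v/sqrt(100*u^2 + 64*v^2 + 1), 1/sqrt(100*u^2 + 64*v^2 + 1)), and the second partials r_uu, r_uv, r_vv. Take dot products:
  L(u, v) = r_uu · N̂ = 10/sqrt(100*u^2 + 64*v^2 + 1),
  M(u, v) = r_uv · N̂ = 0,
  N(u, v) = r_vv · N̂ = 8/sqrt(100*u^2 + 64*v^2 + 1).
Evaluating at (u, v) = (-5/2, 3/2):
  L = sqrt(770)/77, M = 0, N = 4*sqrt(770)/385.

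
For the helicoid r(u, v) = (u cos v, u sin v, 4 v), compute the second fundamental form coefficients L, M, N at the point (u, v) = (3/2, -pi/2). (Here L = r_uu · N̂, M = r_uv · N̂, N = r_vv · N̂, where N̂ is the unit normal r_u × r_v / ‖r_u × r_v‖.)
L = 0;  M = -8*sqrt(73)/73;  N = 0

Compute the unit normal N̂(u, v) = (4*sin(v)/sqrt(u^2 + 16), -4*cos(v)/sqrt(u^2 + 16), u/sqrt(u^2 + 16)), and the second partials r_uu, r_uv, r_vv. Take dot products:
  L(u, v) = r_uu · N̂ = 0,
  M(u, v) = r_uv · N̂ = -4/sqrt(u^2 + 16),
  N(u, v) = r_vv · N̂ = 0.
Evaluating at (u, v) = (3/2, -pi/2):
  L = 0, M = -8*sqrt(73)/73, N = 0.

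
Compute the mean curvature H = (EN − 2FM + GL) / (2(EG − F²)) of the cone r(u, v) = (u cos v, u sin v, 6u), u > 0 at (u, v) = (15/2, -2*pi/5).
H = 2*sqrt(37)/185

With E = 37, F = 0, G = u^2, L = 0, M = 0, N = 6*sqrt(37)*u^2/(37*Abs(u)), assemble
  H = (EN − 2FM + GL) / (2(EG − F²)) = 3*sqrt(37)/(37*Abs(u)).
At (u, v) = (15/2, -2*pi/5): H = 2*sqrt(37)/185.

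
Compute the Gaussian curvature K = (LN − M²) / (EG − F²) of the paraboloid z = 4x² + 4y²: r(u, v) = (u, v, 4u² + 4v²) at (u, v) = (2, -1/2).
K = 64/74529

Coefficients of the first fundamental form: E = 64*u^2 + 1, F = 64*u*v, G = 64*v^2 + 1.
Coefficients of the second fundamental form: L = 8/sqrt(64*u^2 + 64*v^2 + 1), M = 0, N = 8/sqrt(64*u^2 + 64*v^2 + 1).
Assemble K = (LN − M²)/(EG − F²) = 64/(4096*u^4 + 8192*u^2*v^2 + 128*u^2 + 4096*v^4 + 128*v^2 + 1). At (u, v) = (2, -1/2): K = 64/74529.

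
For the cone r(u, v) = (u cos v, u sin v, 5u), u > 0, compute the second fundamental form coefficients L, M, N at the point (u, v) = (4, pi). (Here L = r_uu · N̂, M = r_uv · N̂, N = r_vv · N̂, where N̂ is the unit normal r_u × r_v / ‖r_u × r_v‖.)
L = 0;  M = 0;  N = 10*sqrt(26)/13

Compute the unit normal N̂(u, v) = (-5*sqrt(26)*u*cos(v)/(26*Abs(u)), -5*sqrt(26)*u*sin(v)/(26*Abs(u)), sqrt(26)*u/(26*Abs(u))), and the second partials r_uu, r_uv, r_vv. Take dot products:
  L(u, v) = r_uu · N̂ = 0,
  M(u, v) = r_uv · N̂ = 0,
  N(u, v) = r_vv · N̂ = 5*sqrt(26)*u^2/(26*Abs(u)).
Evaluating at (u, v) = (4, pi):
  L = 0, M = 0, N = 10*sqrt(26)/13.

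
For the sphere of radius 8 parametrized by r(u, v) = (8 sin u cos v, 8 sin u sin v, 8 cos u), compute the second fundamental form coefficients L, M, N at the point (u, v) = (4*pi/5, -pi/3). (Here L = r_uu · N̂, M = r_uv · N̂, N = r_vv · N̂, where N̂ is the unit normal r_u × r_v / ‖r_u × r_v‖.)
L = -8;  M = 0;  N = -5 + sqrt(5)

Compute the unit normal N̂(u, v) = (sin(u)^2*cos(v)/Abs(sin(u)), sin(u)^2*sin(v)/Abs(sin(u)), sin(2*u)/(2*Abs(sin(u)))), and the second partials r_uu, r_uv, r_vv. Take dot products:
  L(u, v) = r_uu · N̂ = -8*sin(u)/Abs(sin(u)),
  M(u, v) = r_uv · N̂ = 0,
  N(u, v) = r_vv · N̂ = -8*sin(u)^3/Abs(sin(u)).
Evaluating at (u, v) = (4*pi/5, -pi/3):
  L = -8, M = 0, N = -5 + sqrt(5).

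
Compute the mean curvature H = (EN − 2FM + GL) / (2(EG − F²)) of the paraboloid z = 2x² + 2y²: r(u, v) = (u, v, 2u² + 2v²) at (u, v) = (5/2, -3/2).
H = 276*sqrt(137)/18769

With E = 16*u^2 + 1, F = 16*u*v, G = 16*v^2 + 1, L = 4/sqrt(16*u^2 + 16*v^2 + 1), M = 0, N = 4/sqrt(16*u^2 + 16*v^2 + 1), assemble
  H = (EN − 2FM + GL) / (2(EG − F²)) = 4*(8*u^2 + 8*v^2 + 1)/(16*u^2 + 16*v^2 + 1)^(3/2).
At (u, v) = (5/2, -3/2): H = 276*sqrt(137)/18769.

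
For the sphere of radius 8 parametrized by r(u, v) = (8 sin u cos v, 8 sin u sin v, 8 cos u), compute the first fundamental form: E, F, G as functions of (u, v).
E = 64;  F = 0;  G = 64*sin(u)^2

Compute partials: r_u = (8*cos(u)*cos(v), 8*sin(v)*cos(u), -8*sin(u)), r_v = (-8*sin(u)*sin(v), 8*sin(u)*cos(v), 0). Then
  E = r_u · r_u = 64,
  F = r_u · r_v = 0,
  G = r_v · r_v = 64*sin(u)^2.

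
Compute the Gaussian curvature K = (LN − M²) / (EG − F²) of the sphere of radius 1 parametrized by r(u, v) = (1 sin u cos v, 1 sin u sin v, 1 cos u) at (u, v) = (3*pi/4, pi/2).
K = 1

Coefficients of the first fundamental form: E = 1, F = 0, G = sin(u)^2.
Coefficients of the second fundamental form: L = -sin(u)/Abs(sin(u)), M = 0, N = -sin(u)^3/Abs(sin(u)).
Assemble K = (LN − M²)/(EG − F²) = 1. At (u, v) = (3*pi/4, pi/2): K = 1.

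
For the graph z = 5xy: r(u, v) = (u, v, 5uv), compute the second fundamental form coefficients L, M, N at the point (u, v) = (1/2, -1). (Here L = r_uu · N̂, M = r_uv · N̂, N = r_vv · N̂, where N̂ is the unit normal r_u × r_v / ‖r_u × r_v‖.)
L = 0;  M = 10*sqrt(129)/129;  N = 0

Compute the unit normal N̂(u, v) = (-5*v/sqrt(25*u^2 + 25*v^2 + 1), -5*u/sqrt(25*u^2 + 25*v^2 + 1), 1/sqrt(25*u^2 + 25*v^2 + 1)), and the second partials r_uu, r_uv, r_vv. Take dot products:
  L(u, v) = r_uu · N̂ = 0,
  M(u, v) = r_uv · N̂ = 5/sqrt(25*u^2 + 25*v^2 + 1),
  N(u, v) = r_vv · N̂ = 0.
Evaluating at (u, v) = (1/2, -1):
  L = 0, M = 10*sqrt(129)/129, N = 0.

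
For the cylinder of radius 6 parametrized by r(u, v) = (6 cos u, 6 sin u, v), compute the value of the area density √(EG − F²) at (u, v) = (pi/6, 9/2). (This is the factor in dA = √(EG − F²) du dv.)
√(EG − F²)|_{(pi/6, 9/2)} = 6

E = 36, F = 0, G = 1, so EG − F² = 36. Taking the positive square root: √(EG − F²) = 6. At (u, v) = (pi/6, 9/2): 6.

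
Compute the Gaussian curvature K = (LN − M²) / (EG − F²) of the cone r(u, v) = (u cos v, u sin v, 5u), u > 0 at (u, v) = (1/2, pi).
K = 0

Coefficients of the first fundamental form: E = 26, F = 0, G = u^2.
Coefficients of the second fundamental form: L = 0, M = 0, N = 5*sqrt(26)*u^2/(26*Abs(u)).
Assemble K = (LN − M²)/(EG − F²) = 0. At (u, v) = (1/2, pi): K = 0.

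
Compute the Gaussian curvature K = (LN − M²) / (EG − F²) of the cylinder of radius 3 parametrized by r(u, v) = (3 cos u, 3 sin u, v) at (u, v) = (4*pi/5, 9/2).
K = 0

Coefficients of the first fundamental form: E = 9, F = 0, G = 1.
Coefficients of the second fundamental form: L = -3, M = 0, N = 0.
Assemble K = (LN − M²)/(EG − F²) = 0. At (u, v) = (4*pi/5, 9/2): K = 0.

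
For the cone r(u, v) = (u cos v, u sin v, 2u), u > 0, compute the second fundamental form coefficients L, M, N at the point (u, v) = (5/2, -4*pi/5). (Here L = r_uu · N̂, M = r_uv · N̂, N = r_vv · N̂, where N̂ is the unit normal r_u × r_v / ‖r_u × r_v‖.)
L = 0;  M = 0;  N = sqrt(5)

Compute the unit normal N̂(u, v) = (-2*sqrt(5)*u*cos(v)/(5*Abs(u)), -2*sqrt(5)*u*sin(v)/(5*Abs(u)), sqrt(5)*u/(5*Abs(u))), and the second partials r_uu, r_uv, r_vv. Take dot products:
  L(u, v) = r_uu · N̂ = 0,
  M(u, v) = r_uv · N̂ = 0,
  N(u, v) = r_vv · N̂ = 2*sqrt(5)*u^2/(5*Abs(u)).
Evaluating at (u, v) = (5/2, -4*pi/5):
  L = 0, M = 0, N = sqrt(5).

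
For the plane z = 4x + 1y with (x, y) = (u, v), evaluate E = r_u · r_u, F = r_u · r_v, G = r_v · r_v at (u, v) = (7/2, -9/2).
E = 17;  F = 4;  G = 2

Partials: r_u = (1, 0, 4), r_v = (0, 1, 1). As functions of (u, v):
  E = r_u · r_u = 17,
  F = r_u · r_v = 4,
  G = r_v · r_v = 2.
Evaluating at (u, v) = (7/2, -9/2): E = 17, F = 4, G = 2.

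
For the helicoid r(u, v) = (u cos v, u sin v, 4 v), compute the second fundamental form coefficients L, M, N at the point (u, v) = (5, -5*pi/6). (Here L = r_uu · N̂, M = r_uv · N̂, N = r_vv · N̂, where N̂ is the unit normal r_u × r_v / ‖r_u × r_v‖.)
L = 0;  M = -4*sqrt(41)/41;  N = 0

Compute the unit normal N̂(u, v) = (4*sin(v)/sqrt(u^2 + 16), -4*cos(v)/sqrt(u^2 + 16), u/sqrt(u^2 + 16)), and the second partials r_uu, r_uv, r_vv. Take dot products:
  L(u, v) = r_uu · N̂ = 0,
  M(u, v) = r_uv · N̂ = -4/sqrt(u^2 + 16),
  N(u, v) = r_vv · N̂ = 0.
Evaluating at (u, v) = (5, -5*pi/6):
  L = 0, M = -4*sqrt(41)/41, N = 0.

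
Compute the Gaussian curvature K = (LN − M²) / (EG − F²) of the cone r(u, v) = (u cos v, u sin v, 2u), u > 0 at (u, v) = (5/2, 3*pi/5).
K = 0

Coefficients of the first fundamental form: E = 5, F = 0, G = u^2.
Coefficients of the second fundamental form: L = 0, M = 0, N = 2*sqrt(5)*u^2/(5*Abs(u)).
Assemble K = (LN − M²)/(EG − F²) = 0. At (u, v) = (5/2, 3*pi/5): K = 0.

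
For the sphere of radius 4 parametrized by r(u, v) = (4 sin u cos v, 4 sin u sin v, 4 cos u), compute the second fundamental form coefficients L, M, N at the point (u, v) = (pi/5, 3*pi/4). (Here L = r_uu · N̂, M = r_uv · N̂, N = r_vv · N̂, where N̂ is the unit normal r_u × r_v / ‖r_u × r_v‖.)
L = -4;  M = 0;  N = -5/2 + sqrt(5)/2

Compute the unit normal N̂(u, v) = (sin(u)^2*cos(v)/Abs(sin(u)), sin(u)^2*sin(v)/Abs(sin(u)), sin(2*u)/(2*Abs(sin(u)))), and the second partials r_uu, r_uv, r_vv. Take dot products:
  L(u, v) = r_uu · N̂ = -4*sin(u)/Abs(sin(u)),
  M(u, v) = r_uv · N̂ = 0,
  N(u, v) = r_vv · N̂ = -4*sin(u)^3/Abs(sin(u)).
Evaluating at (u, v) = (pi/5, 3*pi/4):
  L = -4, M = 0, N = -5/2 + sqrt(5)/2.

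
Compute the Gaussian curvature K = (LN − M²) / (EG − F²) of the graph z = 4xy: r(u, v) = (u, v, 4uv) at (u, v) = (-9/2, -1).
K = -16/116281

Coefficients of the first fundamental form: E = 16*v^2 + 1, F = 16*u*v, G = 16*u^2 + 1.
Coefficients of the second fundamental form: L = 0, M = 4/sqrt(16*u^2 + 16*v^2 + 1), N = 0.
Assemble K = (LN − M²)/(EG − F²) = -16/(256*u^4 + 512*u^2*v^2 + 32*u^2 + 256*v^4 + 32*v^2 + 1). At (u, v) = (-9/2, -1): K = -16/116281.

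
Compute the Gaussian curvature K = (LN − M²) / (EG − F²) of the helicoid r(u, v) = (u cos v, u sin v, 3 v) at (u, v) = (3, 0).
K = -1/36

Coefficients of the first fundamental form: E = 1, F = 0, G = u^2 + 9.
Coefficients of the second fundamental form: L = 0, M = -3/sqrt(u^2 + 9), N = 0.
Assemble K = (LN − M²)/(EG − F²) = -9/(u^2 + 9)^2. At (u, v) = (3, 0): K = -1/36.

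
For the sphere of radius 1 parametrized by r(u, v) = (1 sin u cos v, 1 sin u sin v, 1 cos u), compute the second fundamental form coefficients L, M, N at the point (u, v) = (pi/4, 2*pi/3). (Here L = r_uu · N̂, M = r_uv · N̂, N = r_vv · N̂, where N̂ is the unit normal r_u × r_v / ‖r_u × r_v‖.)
L = -1;  M = 0;  N = -1/2

Compute the unit normal N̂(u, v) = (sin(u)^2*cos(v)/Abs(sin(u)), sin(u)^2*sin(v)/Abs(sin(u)), sin(2*u)/(2*Abs(sin(u)))), and the second partials r_uu, r_uv, r_vv. Take dot products:
  L(u, v) = r_uu · N̂ = -sin(u)/Abs(sin(u)),
  M(u, v) = r_uv · N̂ = 0,
  N(u, v) = r_vv · N̂ = -sin(u)^3/Abs(sin(u)).
Evaluating at (u, v) = (pi/4, 2*pi/3):
  L = -1, M = 0, N = -1/2.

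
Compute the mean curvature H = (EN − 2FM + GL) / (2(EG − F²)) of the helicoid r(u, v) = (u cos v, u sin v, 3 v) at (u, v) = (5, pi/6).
H = 0

With E = 1, F = 0, G = u^2 + 9, L = 0, M = -3/sqrt(u^2 + 9), N = 0, assemble
  H = (EN − 2FM + GL) / (2(EG − F²)) = 0.
At (u, v) = (5, pi/6): H = 0.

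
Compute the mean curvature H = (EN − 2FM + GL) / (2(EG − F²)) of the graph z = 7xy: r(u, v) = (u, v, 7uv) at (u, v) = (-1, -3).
H = -1029*sqrt(491)/241081

With E = 49*v^2 + 1, F = 49*u*v, G = 49*u^2 + 1, L = 0, M = 7/sqrt(49*u^2 + 49*v^2 + 1), N = 0, assemble
  H = (EN − 2FM + GL) / (2(EG − F²)) = -343*u*v/(49*u^2 + 49*v^2 + 1)^(3/2).
At (u, v) = (-1, -3): H = -1029*sqrt(491)/241081.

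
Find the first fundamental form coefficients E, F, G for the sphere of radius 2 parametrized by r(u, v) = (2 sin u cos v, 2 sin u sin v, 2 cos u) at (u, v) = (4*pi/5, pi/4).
E = 4;  F = 0;  G = 5/2 - sqrt(5)/2

Partials: r_u = (2*cos(u)*cos(v), 2*sin(v)*cos(u), -2*sin(u)), r_v = (-2*sin(u)*sin(v), 2*sin(u)*cos(v), 0). As functions of (u, v):
  E = r_u · r_u = 4,
  F = r_u · r_v = 0,
  G = r_v · r_v = 4*sin(u)^2.
Evaluating at (u, v) = (4*pi/5, pi/4): E = 4, F = 0, G = 5/2 - sqrt(5)/2.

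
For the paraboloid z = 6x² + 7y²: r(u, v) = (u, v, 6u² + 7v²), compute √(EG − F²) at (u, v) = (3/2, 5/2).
√(EG − F²)|_{(3/2, 5/2)} = 5*sqrt(62)

E = 144*u^2 + 1, F = 168*u*v, G = 196*v^2 + 1; EG − F² = 144*u^2 + 196*v^2 + 1; √(EG − F²) = sqrt(144*u^2 + 196*v^2 + 1). At the given point: 5*sqrt(62).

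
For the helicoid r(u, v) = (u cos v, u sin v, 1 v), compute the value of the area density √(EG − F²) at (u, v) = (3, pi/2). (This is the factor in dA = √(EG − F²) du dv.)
√(EG − F²)|_{(3, pi/2)} = sqrt(10)

E = 1, F = 0, G = u^2 + 1, so EG − F² = u^2 + 1. Taking the positive square root: √(EG − F²) = sqrt(u^2 + 1). At (u, v) = (3, pi/2): sqrt(10).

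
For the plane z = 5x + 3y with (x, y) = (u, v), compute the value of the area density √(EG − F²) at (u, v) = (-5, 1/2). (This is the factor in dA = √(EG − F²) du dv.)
√(EG − F²)|_{(-5, 1/2)} = sqrt(35)

E = 26, F = 15, G = 10, so EG − F² = 35. Taking the positive square root: √(EG − F²) = sqrt(35). At (u, v) = (-5, 1/2): sqrt(35).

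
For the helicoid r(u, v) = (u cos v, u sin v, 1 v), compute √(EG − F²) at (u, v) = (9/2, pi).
√(EG − F²)|_{(9/2, pi)} = sqrt(85)/2

E = 1, F = 0, G = u^2 + 1; EG − F² = u^2 + 1; √(EG − F²) = sqrt(u^2 + 1). At the given point: sqrt(85)/2.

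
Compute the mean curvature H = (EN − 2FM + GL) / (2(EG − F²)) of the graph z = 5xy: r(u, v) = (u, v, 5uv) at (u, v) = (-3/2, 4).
H = 6000*sqrt(1829)/3345241

With E = 25*v^2 + 1, F = 25*u*v, G = 25*u^2 + 1, L = 0, M = 5/sqrt(25*u^2 + 25*v^2 + 1), N = 0, assemble
  H = (EN − 2FM + GL) / (2(EG − F²)) = -125*u*v/(25*u^2 + 25*v^2 + 1)^(3/2).
At (u, v) = (-3/2, 4): H = 6000*sqrt(1829)/3345241.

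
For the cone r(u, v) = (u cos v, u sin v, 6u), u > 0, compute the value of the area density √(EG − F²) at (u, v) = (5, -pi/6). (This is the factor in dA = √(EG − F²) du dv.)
√(EG − F²)|_{(5, -pi/6)} = 5*sqrt(37)

E = 37, F = 0, G = u^2, so EG − F² = 37*u^2. Taking the positive square root: √(EG − F²) = sqrt(37)*Abs(u). At (u, v) = (5, -pi/6): 5*sqrt(37).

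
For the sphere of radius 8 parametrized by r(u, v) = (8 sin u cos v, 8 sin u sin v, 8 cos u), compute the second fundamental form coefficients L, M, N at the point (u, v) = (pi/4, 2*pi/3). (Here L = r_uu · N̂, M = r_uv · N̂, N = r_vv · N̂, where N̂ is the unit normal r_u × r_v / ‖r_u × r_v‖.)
L = -8;  M = 0;  N = -4

Compute the unit normal N̂(u, v) = (sin(u)^2*cos(v)/Abs(sin(u)), sin(u)^2*sin(v)/Abs(sin(u)), sin(2*u)/(2*Abs(sin(u)))), and the second partials r_uu, r_uv, r_vv. Take dot products:
  L(u, v) = r_uu · N̂ = -8*sin(u)/Abs(sin(u)),
  M(u, v) = r_uv · N̂ = 0,
  N(u, v) = r_vv · N̂ = -8*sin(u)^3/Abs(sin(u)).
Evaluating at (u, v) = (pi/4, 2*pi/3):
  L = -8, M = 0, N = -4.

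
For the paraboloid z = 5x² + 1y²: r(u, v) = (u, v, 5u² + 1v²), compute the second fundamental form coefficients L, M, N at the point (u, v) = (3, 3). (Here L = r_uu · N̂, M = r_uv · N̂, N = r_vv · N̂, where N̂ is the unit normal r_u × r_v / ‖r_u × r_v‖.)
L = 10*sqrt(937)/937;  M = 0;  N = 2*sqrt(937)/937

Compute the unit normal N̂(u, v) = (-10*u/sqrt(100*u^2 + 4*v^2 + 1), -2*v/sqrt(100*u^2 + 4*v^2 + 1), 1/sqrt(100*u^2 + 4*v^2 + 1)), and the second partials r_uu, r_uv, r_vv. Take dot products:
  L(u, v) = r_uu · N̂ = 10/sqrt(100*u^2 + 4*v^2 + 1),
  M(u, v) = r_uv · N̂ = 0,
  N(u, v) = r_vv · N̂ = 2/sqrt(100*u^2 + 4*v^2 + 1).
Evaluating at (u, v) = (3, 3):
  L = 10*sqrt(937)/937, M = 0, N = 2*sqrt(937)/937.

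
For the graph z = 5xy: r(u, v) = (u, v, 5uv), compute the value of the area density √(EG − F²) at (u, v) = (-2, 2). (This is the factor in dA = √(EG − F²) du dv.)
√(EG − F²)|_{(-2, 2)} = sqrt(201)

E = 25*v^2 + 1, F = 25*u*v, G = 25*u^2 + 1, so EG − F² = 25*u^2 + 25*v^2 + 1. Taking the positive square root: √(EG − F²) = sqrt(25*u^2 + 25*v^2 + 1). At (u, v) = (-2, 2): sqrt(201).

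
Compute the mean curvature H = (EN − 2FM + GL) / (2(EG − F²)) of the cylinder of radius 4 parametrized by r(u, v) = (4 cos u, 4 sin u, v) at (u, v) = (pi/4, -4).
H = -1/8

With E = 16, F = 0, G = 1, L = -4, M = 0, N = 0, assemble
  H = (EN − 2FM + GL) / (2(EG − F²)) = -1/8.
At (u, v) = (pi/4, -4): H = -1/8.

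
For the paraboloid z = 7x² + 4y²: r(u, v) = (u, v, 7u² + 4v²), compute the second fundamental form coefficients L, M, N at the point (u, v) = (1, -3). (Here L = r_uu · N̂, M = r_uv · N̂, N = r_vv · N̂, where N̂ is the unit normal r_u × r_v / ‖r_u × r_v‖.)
L = 14*sqrt(773)/773;  M = 0;  N = 8*sqrt(773)/773

Compute the unit normal N̂(u, v) = (-14*u/sqrt(196*u^2 + 64*v^2 + 1), -8*v/sqrt(196*u^2 + 64*v^2 + 1), 1/sqrt(196*u^2 + 64*v^2 + 1)), and the second partials r_uu, r_uv, r_vv. Take dot products:
  L(u, v) = r_uu · N̂ = 14/sqrt(196*u^2 + 64*v^2 + 1),
  M(u, v) = r_uv · N̂ = 0,
  N(u, v) = r_vv · N̂ = 8/sqrt(196*u^2 + 64*v^2 + 1).
Evaluating at (u, v) = (1, -3):
  L = 14*sqrt(773)/773, M = 0, N = 8*sqrt(773)/773.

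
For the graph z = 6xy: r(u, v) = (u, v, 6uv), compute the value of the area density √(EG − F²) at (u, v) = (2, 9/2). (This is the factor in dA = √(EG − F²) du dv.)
√(EG − F²)|_{(2, 9/2)} = sqrt(874)

E = 36*v^2 + 1, F = 36*u*v, G = 36*u^2 + 1, so EG − F² = 36*u^2 + 36*v^2 + 1. Taking the positive square root: √(EG − F²) = sqrt(36*u^2 + 36*v^2 + 1). At (u, v) = (2, 9/2): sqrt(874).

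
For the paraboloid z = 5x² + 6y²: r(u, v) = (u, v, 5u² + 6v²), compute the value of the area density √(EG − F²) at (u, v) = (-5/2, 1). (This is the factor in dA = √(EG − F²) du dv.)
√(EG − F²)|_{(-5/2, 1)} = sqrt(770)

E = 100*u^2 + 1, F = 120*u*v, G = 144*v^2 + 1, so EG − F² = 100*u^2 + 144*v^2 + 1. Taking the positive square root: √(EG − F²) = sqrt(100*u^2 + 144*v^2 + 1). At (u, v) = (-5/2, 1): sqrt(770).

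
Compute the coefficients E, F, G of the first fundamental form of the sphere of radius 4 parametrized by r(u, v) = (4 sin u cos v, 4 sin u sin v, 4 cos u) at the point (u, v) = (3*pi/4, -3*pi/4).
E = 16;  F = 0;  G = 8

Partials: r_u = (4*cos(u)*cos(v), 4*sin(v)*cos(u), -4*sin(u)), r_v = (-4*sin(u)*sin(v), 4*sin(u)*cos(v), 0). As functions of (u, v):
  E = r_u · r_u = 16,
  F = r_u · r_v = 0,
  G = r_v · r_v = 16*sin(u)^2.
Evaluating at (u, v) = (3*pi/4, -3*pi/4): E = 16, F = 0, G = 8.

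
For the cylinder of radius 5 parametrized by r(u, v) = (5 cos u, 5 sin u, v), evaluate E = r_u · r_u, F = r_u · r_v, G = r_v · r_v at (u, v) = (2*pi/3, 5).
E = 25;  F = 0;  G = 1

Partials: r_u = (-5*sin(u), 5*cos(u), 0), r_v = (0, 0, 1). As functions of (u, v):
  E = r_u · r_u = 25,
  F = r_u · r_v = 0,
  G = r_v · r_v = 1.
Evaluating at (u, v) = (2*pi/3, 5): E = 25, F = 0, G = 1.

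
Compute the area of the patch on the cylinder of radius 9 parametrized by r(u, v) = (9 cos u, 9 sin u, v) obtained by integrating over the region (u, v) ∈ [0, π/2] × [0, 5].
Area = 45*pi/2

Area = ∫∫ √(EG − F²) du dv with √(EG − F²) = 9. Integrating over [0, π/2] × [0, 5] gives 45*pi/2.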